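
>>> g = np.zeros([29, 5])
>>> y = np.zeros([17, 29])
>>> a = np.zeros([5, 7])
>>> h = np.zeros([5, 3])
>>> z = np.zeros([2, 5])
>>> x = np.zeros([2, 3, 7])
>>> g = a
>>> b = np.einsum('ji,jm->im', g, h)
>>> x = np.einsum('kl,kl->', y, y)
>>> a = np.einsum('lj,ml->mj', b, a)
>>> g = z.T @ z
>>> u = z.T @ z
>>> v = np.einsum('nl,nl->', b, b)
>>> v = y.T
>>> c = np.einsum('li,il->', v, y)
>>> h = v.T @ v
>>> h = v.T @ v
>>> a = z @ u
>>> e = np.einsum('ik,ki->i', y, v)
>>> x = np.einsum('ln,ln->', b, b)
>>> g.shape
(5, 5)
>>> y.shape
(17, 29)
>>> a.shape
(2, 5)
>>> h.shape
(17, 17)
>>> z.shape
(2, 5)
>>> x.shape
()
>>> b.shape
(7, 3)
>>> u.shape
(5, 5)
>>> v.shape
(29, 17)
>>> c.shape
()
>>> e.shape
(17,)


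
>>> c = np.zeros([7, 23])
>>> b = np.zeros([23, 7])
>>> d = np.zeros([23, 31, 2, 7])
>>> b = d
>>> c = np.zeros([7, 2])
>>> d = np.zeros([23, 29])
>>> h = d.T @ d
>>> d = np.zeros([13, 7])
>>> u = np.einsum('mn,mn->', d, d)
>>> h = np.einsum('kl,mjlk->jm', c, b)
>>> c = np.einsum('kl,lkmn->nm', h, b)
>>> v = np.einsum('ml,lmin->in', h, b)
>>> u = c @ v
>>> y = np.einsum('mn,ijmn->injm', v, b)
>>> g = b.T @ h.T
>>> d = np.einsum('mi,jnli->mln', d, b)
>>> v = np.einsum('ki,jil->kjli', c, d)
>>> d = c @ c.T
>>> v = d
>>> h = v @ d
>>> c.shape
(7, 2)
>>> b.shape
(23, 31, 2, 7)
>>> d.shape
(7, 7)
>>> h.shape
(7, 7)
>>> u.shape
(7, 7)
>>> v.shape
(7, 7)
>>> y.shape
(23, 7, 31, 2)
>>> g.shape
(7, 2, 31, 31)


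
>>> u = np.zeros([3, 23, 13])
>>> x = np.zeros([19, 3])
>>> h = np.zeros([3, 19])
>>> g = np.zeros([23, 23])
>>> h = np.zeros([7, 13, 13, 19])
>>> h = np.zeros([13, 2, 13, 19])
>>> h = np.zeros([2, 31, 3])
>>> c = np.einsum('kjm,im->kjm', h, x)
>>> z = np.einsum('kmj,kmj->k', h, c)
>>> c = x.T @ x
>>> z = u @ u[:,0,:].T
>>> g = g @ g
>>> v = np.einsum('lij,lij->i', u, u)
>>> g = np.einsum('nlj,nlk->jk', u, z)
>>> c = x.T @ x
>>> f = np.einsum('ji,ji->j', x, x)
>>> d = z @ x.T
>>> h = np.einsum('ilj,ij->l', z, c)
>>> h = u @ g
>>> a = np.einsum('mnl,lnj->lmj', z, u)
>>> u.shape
(3, 23, 13)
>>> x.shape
(19, 3)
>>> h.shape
(3, 23, 3)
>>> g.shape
(13, 3)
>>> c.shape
(3, 3)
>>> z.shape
(3, 23, 3)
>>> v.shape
(23,)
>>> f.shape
(19,)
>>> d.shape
(3, 23, 19)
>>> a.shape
(3, 3, 13)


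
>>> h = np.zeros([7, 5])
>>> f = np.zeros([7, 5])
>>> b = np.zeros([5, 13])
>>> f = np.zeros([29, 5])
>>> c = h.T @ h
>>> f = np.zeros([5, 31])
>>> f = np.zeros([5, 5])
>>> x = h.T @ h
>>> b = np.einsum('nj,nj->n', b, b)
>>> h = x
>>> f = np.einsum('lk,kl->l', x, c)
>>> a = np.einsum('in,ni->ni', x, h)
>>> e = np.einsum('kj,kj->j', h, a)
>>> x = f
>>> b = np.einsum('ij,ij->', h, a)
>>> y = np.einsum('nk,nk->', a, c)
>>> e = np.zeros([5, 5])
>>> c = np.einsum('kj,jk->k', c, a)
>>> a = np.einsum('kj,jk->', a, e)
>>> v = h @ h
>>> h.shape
(5, 5)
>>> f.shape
(5,)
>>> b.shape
()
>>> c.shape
(5,)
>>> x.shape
(5,)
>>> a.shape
()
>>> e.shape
(5, 5)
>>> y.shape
()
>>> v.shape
(5, 5)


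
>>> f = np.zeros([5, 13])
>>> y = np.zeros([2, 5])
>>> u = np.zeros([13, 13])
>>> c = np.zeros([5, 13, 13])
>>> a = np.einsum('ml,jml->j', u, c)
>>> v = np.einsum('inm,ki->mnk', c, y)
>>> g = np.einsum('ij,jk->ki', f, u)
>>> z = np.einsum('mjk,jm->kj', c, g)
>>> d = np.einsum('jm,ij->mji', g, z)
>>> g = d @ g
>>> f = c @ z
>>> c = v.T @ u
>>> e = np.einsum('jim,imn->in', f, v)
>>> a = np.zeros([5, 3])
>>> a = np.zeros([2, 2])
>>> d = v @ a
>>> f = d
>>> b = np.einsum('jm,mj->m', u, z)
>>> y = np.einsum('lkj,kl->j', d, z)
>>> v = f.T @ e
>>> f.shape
(13, 13, 2)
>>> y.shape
(2,)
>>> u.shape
(13, 13)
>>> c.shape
(2, 13, 13)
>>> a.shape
(2, 2)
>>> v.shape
(2, 13, 2)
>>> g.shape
(5, 13, 5)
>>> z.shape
(13, 13)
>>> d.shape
(13, 13, 2)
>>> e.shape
(13, 2)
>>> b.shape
(13,)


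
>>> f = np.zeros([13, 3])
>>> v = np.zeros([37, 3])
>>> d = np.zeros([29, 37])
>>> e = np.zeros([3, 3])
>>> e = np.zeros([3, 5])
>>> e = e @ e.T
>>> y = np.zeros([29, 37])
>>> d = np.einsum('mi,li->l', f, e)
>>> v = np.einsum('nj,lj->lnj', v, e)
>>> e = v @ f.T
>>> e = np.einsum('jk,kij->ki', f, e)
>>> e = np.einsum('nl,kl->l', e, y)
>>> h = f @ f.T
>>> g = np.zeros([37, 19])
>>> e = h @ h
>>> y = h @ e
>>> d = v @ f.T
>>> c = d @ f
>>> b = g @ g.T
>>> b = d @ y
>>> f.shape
(13, 3)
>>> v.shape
(3, 37, 3)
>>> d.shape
(3, 37, 13)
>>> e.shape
(13, 13)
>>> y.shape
(13, 13)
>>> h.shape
(13, 13)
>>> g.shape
(37, 19)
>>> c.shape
(3, 37, 3)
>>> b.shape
(3, 37, 13)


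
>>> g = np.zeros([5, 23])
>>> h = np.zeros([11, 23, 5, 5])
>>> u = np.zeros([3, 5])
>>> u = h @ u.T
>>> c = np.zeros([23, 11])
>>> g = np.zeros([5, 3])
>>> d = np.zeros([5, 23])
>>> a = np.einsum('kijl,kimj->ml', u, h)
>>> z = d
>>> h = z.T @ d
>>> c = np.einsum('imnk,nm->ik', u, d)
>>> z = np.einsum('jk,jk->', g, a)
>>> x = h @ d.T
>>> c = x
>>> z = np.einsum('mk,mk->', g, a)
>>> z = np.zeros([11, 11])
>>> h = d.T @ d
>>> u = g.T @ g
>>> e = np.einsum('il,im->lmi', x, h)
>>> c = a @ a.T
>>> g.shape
(5, 3)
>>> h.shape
(23, 23)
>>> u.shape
(3, 3)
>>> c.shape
(5, 5)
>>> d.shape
(5, 23)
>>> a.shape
(5, 3)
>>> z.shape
(11, 11)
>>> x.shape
(23, 5)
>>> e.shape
(5, 23, 23)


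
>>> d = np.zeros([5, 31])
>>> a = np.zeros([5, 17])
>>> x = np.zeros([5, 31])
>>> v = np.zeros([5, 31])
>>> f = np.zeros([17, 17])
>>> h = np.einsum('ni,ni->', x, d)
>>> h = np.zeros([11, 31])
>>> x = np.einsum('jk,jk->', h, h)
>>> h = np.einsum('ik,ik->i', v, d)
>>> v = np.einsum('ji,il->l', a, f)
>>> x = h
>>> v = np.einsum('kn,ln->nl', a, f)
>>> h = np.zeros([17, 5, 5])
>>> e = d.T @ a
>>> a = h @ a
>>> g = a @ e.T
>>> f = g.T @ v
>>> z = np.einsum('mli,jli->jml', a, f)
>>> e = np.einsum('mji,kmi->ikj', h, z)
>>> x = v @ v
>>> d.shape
(5, 31)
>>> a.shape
(17, 5, 17)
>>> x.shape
(17, 17)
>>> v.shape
(17, 17)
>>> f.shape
(31, 5, 17)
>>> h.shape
(17, 5, 5)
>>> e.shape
(5, 31, 5)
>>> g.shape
(17, 5, 31)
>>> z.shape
(31, 17, 5)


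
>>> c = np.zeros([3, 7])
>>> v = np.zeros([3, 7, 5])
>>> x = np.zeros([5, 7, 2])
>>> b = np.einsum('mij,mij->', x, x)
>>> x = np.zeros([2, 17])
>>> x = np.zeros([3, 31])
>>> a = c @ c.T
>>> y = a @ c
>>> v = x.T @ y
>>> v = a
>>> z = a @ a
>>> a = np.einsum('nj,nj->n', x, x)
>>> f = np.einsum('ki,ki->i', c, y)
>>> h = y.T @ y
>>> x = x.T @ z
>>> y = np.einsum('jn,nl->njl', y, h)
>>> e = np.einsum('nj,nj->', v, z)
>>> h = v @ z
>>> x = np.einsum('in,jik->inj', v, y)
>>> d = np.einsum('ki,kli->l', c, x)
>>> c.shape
(3, 7)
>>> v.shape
(3, 3)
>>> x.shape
(3, 3, 7)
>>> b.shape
()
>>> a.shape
(3,)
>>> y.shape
(7, 3, 7)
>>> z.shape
(3, 3)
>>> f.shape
(7,)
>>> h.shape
(3, 3)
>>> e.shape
()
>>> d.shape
(3,)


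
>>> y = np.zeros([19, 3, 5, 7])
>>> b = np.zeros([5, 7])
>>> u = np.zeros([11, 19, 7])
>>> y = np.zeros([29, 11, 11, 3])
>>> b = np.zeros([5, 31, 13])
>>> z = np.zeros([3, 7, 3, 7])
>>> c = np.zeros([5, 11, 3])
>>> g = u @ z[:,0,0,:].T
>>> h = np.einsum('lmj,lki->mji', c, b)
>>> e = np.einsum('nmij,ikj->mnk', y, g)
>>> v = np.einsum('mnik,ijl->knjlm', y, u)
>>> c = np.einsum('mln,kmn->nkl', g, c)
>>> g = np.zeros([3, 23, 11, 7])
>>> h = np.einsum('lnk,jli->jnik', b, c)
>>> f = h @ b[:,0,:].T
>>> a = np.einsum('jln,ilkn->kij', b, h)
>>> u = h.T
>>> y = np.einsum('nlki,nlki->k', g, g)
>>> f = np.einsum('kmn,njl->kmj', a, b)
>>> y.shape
(11,)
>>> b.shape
(5, 31, 13)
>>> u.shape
(13, 19, 31, 3)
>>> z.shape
(3, 7, 3, 7)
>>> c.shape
(3, 5, 19)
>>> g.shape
(3, 23, 11, 7)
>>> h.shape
(3, 31, 19, 13)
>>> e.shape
(11, 29, 19)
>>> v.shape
(3, 11, 19, 7, 29)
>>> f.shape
(19, 3, 31)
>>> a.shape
(19, 3, 5)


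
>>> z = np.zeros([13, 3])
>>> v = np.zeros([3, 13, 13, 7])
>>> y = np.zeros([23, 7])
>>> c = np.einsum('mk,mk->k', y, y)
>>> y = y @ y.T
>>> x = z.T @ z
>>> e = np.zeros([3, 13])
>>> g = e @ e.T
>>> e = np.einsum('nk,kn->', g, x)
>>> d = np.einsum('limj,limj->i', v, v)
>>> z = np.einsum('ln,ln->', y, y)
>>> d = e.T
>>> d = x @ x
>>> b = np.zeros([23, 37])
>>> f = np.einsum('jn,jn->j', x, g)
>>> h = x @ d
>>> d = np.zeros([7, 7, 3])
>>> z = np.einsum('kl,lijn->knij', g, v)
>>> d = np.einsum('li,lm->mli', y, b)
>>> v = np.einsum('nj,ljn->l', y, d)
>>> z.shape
(3, 7, 13, 13)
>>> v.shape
(37,)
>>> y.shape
(23, 23)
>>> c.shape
(7,)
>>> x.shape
(3, 3)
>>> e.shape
()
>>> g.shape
(3, 3)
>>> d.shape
(37, 23, 23)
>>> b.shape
(23, 37)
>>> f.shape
(3,)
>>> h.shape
(3, 3)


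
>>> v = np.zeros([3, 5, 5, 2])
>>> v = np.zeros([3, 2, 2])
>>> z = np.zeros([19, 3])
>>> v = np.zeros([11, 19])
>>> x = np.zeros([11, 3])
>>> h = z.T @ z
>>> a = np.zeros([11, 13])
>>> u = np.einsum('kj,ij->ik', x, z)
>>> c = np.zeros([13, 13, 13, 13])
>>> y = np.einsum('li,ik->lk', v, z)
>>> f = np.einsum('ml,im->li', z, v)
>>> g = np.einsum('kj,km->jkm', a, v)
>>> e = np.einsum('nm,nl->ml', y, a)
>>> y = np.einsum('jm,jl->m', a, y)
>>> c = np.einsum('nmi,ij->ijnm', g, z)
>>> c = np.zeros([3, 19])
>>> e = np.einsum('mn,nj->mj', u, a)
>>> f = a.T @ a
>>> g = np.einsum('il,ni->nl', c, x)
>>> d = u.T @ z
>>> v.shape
(11, 19)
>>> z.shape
(19, 3)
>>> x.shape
(11, 3)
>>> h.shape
(3, 3)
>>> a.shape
(11, 13)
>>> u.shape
(19, 11)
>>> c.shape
(3, 19)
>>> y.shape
(13,)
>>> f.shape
(13, 13)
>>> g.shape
(11, 19)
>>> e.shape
(19, 13)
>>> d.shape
(11, 3)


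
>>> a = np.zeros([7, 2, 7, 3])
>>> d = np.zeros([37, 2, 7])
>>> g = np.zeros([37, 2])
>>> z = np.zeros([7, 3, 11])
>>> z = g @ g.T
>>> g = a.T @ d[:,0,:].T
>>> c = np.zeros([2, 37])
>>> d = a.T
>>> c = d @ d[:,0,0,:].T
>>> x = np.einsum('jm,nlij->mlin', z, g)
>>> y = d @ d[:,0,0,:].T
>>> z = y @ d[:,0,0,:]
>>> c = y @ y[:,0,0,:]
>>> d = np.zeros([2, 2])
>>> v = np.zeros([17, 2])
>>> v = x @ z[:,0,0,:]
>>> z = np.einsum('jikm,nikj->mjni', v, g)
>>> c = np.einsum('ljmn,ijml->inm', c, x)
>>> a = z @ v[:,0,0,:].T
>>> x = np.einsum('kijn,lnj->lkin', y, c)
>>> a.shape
(7, 37, 3, 37)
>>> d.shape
(2, 2)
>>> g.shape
(3, 7, 2, 37)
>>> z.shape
(7, 37, 3, 7)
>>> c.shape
(37, 3, 2)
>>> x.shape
(37, 3, 7, 3)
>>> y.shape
(3, 7, 2, 3)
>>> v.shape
(37, 7, 2, 7)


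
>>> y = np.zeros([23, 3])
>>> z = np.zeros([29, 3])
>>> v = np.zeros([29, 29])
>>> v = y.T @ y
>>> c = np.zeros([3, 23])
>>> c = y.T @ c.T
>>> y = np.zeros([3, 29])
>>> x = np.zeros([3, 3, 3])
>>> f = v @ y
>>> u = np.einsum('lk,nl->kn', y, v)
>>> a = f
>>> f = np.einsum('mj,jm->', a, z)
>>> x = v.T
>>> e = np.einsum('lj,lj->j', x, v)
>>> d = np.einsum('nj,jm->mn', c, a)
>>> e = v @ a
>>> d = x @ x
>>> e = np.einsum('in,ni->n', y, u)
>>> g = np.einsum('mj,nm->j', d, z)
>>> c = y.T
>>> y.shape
(3, 29)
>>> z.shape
(29, 3)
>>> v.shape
(3, 3)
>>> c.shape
(29, 3)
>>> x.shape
(3, 3)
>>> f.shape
()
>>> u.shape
(29, 3)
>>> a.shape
(3, 29)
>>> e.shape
(29,)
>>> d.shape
(3, 3)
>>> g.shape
(3,)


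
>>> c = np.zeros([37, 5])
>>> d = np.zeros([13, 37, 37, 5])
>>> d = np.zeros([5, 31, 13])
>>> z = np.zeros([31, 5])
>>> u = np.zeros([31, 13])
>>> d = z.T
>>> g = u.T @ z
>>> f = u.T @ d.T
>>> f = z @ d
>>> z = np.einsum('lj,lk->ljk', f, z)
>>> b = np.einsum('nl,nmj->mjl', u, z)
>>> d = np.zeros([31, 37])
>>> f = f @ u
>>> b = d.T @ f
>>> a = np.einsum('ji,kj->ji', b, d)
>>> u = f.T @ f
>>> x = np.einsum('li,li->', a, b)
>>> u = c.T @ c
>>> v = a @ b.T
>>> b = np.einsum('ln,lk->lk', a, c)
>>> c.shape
(37, 5)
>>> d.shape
(31, 37)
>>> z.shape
(31, 31, 5)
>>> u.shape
(5, 5)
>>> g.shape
(13, 5)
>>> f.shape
(31, 13)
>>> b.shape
(37, 5)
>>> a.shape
(37, 13)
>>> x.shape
()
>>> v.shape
(37, 37)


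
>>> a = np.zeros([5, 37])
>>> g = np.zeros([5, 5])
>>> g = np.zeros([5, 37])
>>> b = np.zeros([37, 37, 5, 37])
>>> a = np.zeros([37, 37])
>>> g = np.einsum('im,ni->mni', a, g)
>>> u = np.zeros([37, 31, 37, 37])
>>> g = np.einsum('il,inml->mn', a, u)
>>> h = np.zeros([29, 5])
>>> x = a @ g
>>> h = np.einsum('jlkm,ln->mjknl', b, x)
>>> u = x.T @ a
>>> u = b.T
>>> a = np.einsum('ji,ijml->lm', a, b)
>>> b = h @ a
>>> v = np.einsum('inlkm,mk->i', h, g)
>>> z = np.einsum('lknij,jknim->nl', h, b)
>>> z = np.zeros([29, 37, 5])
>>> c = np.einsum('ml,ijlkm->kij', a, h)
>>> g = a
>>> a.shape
(37, 5)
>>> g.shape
(37, 5)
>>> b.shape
(37, 37, 5, 31, 5)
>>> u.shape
(37, 5, 37, 37)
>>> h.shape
(37, 37, 5, 31, 37)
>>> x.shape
(37, 31)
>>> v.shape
(37,)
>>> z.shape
(29, 37, 5)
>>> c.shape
(31, 37, 37)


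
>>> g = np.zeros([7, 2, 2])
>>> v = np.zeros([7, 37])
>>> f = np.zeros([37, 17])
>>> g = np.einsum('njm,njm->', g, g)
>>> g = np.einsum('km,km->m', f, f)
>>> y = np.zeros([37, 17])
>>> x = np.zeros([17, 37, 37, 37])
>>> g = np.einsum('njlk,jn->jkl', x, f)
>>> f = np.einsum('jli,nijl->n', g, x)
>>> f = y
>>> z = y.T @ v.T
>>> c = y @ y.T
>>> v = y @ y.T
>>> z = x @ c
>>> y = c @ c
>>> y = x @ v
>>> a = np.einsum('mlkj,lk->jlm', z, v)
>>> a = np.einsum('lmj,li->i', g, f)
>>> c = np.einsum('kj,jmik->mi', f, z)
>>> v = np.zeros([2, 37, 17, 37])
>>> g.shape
(37, 37, 37)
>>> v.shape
(2, 37, 17, 37)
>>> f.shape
(37, 17)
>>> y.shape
(17, 37, 37, 37)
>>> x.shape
(17, 37, 37, 37)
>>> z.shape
(17, 37, 37, 37)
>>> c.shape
(37, 37)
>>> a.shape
(17,)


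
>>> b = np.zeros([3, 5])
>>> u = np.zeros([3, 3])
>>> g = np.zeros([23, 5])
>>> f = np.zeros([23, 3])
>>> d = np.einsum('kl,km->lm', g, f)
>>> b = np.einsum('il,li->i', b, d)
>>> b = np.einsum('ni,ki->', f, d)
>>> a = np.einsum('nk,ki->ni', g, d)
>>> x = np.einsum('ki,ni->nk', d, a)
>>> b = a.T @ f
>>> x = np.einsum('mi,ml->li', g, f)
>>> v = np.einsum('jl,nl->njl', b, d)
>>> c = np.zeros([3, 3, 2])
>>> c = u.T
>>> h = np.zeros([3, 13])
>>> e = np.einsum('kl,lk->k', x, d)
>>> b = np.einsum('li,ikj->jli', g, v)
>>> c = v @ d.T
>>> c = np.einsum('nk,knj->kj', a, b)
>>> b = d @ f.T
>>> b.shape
(5, 23)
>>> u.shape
(3, 3)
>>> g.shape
(23, 5)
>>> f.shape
(23, 3)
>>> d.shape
(5, 3)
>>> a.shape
(23, 3)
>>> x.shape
(3, 5)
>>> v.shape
(5, 3, 3)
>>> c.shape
(3, 5)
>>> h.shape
(3, 13)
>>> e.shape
(3,)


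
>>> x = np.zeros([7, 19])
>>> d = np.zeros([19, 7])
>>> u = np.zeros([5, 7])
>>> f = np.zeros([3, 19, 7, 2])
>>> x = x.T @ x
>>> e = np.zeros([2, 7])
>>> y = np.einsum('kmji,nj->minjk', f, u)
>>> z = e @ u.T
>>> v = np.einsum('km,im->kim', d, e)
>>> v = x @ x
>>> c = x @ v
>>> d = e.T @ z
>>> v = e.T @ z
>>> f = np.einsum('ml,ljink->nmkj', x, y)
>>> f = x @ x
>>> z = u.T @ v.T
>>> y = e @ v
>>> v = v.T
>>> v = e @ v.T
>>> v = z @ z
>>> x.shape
(19, 19)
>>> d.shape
(7, 5)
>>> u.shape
(5, 7)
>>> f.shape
(19, 19)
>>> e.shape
(2, 7)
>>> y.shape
(2, 5)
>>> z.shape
(7, 7)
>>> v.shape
(7, 7)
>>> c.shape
(19, 19)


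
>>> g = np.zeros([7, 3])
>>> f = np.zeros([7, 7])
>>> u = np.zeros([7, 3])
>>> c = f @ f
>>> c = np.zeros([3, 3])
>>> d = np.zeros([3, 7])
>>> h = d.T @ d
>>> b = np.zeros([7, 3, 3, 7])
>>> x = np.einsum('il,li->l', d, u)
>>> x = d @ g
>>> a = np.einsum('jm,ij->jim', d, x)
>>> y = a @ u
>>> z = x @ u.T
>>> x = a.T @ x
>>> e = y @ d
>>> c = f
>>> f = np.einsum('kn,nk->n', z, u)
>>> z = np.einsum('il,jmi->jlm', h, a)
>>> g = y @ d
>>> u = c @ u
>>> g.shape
(3, 3, 7)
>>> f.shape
(7,)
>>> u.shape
(7, 3)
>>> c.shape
(7, 7)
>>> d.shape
(3, 7)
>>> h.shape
(7, 7)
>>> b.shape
(7, 3, 3, 7)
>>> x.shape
(7, 3, 3)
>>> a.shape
(3, 3, 7)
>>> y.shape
(3, 3, 3)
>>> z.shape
(3, 7, 3)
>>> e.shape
(3, 3, 7)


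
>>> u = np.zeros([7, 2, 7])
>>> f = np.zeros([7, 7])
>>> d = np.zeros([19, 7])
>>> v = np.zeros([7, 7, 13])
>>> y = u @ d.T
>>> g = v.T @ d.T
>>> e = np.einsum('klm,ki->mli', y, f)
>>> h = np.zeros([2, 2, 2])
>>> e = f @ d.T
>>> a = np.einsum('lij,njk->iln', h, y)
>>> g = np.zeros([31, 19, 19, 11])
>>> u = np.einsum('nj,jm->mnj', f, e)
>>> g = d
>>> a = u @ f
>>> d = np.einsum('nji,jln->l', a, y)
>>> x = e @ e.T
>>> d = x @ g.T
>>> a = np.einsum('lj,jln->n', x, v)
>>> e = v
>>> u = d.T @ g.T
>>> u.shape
(19, 19)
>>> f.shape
(7, 7)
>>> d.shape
(7, 19)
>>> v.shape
(7, 7, 13)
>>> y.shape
(7, 2, 19)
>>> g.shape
(19, 7)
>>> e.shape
(7, 7, 13)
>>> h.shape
(2, 2, 2)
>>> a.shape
(13,)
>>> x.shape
(7, 7)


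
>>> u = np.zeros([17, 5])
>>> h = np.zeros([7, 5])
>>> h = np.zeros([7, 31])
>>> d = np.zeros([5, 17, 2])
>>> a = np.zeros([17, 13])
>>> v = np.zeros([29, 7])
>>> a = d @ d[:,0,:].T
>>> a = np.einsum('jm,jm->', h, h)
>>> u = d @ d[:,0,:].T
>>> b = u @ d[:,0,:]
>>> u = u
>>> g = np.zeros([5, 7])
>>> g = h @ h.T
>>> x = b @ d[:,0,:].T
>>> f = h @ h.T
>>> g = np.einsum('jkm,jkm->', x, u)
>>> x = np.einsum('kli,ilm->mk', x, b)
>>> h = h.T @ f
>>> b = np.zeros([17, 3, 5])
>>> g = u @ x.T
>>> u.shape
(5, 17, 5)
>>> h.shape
(31, 7)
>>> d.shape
(5, 17, 2)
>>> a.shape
()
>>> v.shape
(29, 7)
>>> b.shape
(17, 3, 5)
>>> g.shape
(5, 17, 2)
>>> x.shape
(2, 5)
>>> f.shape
(7, 7)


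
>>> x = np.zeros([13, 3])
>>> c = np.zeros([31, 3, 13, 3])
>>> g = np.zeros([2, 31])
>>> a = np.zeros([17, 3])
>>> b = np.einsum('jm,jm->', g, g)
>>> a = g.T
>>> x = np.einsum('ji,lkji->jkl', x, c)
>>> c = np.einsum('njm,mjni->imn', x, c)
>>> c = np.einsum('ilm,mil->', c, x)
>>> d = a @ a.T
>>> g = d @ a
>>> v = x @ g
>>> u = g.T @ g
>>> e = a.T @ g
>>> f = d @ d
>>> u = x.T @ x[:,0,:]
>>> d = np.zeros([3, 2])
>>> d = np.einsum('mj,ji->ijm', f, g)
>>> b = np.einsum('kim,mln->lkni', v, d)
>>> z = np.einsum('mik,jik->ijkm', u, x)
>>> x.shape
(13, 3, 31)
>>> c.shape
()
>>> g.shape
(31, 2)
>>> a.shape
(31, 2)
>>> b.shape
(31, 13, 31, 3)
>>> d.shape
(2, 31, 31)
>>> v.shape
(13, 3, 2)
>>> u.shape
(31, 3, 31)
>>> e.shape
(2, 2)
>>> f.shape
(31, 31)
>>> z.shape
(3, 13, 31, 31)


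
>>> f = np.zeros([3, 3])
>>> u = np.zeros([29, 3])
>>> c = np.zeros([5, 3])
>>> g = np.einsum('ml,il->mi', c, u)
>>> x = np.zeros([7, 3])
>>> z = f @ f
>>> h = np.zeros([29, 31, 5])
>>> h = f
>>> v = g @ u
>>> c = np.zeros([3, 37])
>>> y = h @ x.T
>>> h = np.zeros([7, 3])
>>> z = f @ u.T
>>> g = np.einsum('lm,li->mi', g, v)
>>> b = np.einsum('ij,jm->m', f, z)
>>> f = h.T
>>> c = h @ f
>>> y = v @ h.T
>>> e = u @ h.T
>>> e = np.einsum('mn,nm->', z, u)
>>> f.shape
(3, 7)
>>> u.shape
(29, 3)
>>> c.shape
(7, 7)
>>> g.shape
(29, 3)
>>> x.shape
(7, 3)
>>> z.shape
(3, 29)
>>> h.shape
(7, 3)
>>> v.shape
(5, 3)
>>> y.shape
(5, 7)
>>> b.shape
(29,)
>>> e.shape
()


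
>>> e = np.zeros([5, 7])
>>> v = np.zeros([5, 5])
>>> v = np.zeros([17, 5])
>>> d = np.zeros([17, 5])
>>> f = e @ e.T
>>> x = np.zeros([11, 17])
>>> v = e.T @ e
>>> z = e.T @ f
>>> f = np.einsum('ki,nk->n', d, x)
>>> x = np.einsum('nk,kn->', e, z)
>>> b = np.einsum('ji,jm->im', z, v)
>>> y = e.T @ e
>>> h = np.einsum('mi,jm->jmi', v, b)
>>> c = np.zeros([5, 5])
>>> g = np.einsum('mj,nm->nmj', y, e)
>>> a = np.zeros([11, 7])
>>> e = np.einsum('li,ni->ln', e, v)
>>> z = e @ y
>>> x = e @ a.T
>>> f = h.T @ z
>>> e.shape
(5, 7)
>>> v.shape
(7, 7)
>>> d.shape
(17, 5)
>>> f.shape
(7, 7, 7)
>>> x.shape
(5, 11)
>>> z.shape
(5, 7)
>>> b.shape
(5, 7)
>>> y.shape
(7, 7)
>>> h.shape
(5, 7, 7)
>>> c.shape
(5, 5)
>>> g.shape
(5, 7, 7)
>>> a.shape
(11, 7)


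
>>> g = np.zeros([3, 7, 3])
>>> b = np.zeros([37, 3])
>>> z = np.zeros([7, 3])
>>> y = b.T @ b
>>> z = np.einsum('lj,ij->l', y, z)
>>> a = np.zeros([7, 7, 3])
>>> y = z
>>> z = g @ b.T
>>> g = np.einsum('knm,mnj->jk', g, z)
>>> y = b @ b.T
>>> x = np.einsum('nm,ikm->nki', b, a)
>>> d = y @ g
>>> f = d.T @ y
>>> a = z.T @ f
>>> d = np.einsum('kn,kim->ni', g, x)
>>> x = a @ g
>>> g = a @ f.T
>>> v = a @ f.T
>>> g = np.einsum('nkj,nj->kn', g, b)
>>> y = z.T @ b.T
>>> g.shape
(7, 37)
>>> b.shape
(37, 3)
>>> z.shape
(3, 7, 37)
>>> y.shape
(37, 7, 37)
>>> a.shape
(37, 7, 37)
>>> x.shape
(37, 7, 3)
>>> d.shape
(3, 7)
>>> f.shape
(3, 37)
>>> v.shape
(37, 7, 3)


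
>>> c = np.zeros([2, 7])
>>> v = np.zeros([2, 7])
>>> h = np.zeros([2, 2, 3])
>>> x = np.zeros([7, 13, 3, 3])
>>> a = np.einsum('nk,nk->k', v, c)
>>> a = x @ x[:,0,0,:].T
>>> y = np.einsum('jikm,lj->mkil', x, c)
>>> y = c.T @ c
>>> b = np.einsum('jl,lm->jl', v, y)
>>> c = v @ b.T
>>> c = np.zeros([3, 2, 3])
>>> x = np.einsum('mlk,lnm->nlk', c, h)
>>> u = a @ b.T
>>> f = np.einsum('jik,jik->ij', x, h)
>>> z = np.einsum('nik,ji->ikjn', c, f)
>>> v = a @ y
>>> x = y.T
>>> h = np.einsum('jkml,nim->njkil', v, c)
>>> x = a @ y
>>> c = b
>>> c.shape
(2, 7)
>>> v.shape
(7, 13, 3, 7)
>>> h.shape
(3, 7, 13, 2, 7)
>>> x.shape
(7, 13, 3, 7)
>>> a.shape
(7, 13, 3, 7)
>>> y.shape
(7, 7)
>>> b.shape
(2, 7)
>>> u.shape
(7, 13, 3, 2)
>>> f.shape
(2, 2)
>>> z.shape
(2, 3, 2, 3)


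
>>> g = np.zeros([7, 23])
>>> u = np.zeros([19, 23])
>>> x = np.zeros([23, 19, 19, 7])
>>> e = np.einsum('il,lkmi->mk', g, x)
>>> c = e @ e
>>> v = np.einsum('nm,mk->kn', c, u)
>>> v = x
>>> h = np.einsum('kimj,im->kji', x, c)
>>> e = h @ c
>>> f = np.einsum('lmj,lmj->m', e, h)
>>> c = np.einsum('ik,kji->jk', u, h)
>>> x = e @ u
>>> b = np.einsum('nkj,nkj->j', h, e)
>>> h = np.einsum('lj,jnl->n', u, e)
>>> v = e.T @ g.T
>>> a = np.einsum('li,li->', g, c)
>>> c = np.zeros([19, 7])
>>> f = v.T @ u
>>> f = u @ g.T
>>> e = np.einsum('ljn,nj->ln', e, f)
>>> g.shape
(7, 23)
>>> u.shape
(19, 23)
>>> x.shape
(23, 7, 23)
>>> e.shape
(23, 19)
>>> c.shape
(19, 7)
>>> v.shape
(19, 7, 7)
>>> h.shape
(7,)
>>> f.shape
(19, 7)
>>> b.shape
(19,)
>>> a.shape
()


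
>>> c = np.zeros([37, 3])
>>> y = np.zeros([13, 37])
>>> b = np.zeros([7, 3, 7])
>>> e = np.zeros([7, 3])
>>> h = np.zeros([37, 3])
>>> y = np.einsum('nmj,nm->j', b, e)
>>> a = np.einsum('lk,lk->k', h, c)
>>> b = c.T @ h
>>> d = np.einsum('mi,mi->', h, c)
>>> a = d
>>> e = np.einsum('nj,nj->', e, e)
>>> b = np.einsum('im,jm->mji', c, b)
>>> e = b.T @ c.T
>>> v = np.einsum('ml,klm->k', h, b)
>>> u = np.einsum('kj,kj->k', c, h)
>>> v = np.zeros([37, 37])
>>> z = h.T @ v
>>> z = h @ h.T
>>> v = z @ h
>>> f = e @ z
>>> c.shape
(37, 3)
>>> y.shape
(7,)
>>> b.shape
(3, 3, 37)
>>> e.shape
(37, 3, 37)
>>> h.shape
(37, 3)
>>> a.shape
()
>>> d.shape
()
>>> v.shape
(37, 3)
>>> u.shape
(37,)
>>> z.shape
(37, 37)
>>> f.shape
(37, 3, 37)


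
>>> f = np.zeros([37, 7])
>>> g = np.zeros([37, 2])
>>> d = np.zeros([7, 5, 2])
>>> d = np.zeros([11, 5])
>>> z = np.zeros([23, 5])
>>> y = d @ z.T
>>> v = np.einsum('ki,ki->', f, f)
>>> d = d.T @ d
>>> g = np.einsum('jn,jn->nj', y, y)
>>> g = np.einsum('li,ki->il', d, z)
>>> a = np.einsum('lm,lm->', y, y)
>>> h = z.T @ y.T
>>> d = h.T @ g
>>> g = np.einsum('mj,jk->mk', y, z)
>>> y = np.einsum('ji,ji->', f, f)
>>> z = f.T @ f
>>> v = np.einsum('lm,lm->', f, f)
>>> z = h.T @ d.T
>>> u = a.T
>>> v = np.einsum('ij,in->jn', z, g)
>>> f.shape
(37, 7)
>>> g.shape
(11, 5)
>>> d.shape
(11, 5)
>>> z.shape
(11, 11)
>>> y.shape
()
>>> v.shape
(11, 5)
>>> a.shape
()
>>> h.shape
(5, 11)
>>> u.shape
()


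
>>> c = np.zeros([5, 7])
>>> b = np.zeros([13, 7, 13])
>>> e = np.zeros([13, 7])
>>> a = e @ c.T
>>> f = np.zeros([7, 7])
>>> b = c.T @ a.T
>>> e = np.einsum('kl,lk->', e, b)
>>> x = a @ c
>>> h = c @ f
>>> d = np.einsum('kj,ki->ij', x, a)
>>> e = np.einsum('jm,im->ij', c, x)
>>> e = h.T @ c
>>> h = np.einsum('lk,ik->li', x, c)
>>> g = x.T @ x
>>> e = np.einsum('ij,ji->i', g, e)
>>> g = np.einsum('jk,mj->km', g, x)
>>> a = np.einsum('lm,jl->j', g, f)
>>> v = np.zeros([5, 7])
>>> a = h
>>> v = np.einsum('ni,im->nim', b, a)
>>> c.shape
(5, 7)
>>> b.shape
(7, 13)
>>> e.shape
(7,)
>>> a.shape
(13, 5)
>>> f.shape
(7, 7)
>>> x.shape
(13, 7)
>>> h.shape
(13, 5)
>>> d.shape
(5, 7)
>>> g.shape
(7, 13)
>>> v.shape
(7, 13, 5)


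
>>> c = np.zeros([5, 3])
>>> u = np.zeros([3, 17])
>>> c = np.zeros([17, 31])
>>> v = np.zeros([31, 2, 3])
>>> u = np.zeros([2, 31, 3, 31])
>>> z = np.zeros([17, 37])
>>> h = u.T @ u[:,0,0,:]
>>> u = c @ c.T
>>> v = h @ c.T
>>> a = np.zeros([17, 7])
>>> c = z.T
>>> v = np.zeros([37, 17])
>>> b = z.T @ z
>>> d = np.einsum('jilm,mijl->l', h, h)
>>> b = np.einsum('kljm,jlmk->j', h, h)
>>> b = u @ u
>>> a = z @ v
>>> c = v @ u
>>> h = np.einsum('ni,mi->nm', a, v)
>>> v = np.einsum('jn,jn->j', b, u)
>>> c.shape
(37, 17)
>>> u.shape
(17, 17)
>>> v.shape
(17,)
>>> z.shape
(17, 37)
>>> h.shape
(17, 37)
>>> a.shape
(17, 17)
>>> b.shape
(17, 17)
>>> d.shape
(31,)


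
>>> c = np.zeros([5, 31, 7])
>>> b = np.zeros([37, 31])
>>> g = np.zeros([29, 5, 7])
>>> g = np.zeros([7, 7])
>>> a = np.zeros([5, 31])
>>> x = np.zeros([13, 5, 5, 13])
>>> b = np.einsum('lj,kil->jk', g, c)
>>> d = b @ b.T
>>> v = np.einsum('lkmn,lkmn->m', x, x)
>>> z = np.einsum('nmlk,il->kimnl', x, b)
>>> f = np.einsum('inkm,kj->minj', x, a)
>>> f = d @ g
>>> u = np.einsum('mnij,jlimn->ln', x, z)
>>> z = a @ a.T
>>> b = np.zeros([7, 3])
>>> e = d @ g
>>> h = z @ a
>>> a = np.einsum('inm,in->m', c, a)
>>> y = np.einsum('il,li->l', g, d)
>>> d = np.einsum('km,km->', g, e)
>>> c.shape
(5, 31, 7)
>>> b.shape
(7, 3)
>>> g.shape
(7, 7)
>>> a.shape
(7,)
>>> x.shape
(13, 5, 5, 13)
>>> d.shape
()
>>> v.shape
(5,)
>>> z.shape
(5, 5)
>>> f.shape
(7, 7)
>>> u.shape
(7, 5)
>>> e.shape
(7, 7)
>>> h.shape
(5, 31)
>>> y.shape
(7,)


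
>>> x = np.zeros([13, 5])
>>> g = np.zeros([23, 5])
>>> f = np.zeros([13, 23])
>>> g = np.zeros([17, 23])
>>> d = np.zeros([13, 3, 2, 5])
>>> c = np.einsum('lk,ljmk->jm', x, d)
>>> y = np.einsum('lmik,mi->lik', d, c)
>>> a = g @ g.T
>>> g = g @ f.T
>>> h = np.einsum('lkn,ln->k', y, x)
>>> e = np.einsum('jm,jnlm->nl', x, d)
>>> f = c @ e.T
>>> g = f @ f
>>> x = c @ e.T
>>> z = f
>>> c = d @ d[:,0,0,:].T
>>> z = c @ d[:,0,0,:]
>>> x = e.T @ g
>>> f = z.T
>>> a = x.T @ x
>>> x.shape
(2, 3)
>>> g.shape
(3, 3)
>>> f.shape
(5, 2, 3, 13)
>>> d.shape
(13, 3, 2, 5)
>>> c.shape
(13, 3, 2, 13)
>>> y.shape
(13, 2, 5)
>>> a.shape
(3, 3)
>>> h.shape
(2,)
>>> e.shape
(3, 2)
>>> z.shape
(13, 3, 2, 5)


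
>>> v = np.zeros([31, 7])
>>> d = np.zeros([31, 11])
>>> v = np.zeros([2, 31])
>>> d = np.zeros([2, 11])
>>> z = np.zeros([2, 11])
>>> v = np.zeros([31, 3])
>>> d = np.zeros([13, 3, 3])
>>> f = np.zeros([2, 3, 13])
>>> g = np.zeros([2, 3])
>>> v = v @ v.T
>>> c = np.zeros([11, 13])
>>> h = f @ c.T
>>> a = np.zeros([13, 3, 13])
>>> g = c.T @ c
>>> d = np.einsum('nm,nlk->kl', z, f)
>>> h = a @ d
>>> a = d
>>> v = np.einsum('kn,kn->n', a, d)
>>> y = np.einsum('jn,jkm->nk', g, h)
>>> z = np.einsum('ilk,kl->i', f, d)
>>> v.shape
(3,)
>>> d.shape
(13, 3)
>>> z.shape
(2,)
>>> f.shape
(2, 3, 13)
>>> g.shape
(13, 13)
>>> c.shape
(11, 13)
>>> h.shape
(13, 3, 3)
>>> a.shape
(13, 3)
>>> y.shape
(13, 3)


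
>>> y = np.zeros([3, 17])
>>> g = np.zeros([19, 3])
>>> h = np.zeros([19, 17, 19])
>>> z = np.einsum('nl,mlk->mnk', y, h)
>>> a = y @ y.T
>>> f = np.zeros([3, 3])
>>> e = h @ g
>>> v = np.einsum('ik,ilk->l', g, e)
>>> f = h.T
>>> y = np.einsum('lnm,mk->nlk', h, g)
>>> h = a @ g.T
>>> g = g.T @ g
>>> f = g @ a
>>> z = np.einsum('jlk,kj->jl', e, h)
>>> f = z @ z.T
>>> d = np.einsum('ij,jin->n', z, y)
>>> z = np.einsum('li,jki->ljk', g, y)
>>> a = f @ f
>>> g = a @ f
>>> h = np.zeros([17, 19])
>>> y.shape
(17, 19, 3)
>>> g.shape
(19, 19)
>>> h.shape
(17, 19)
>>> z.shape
(3, 17, 19)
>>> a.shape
(19, 19)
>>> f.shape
(19, 19)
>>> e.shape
(19, 17, 3)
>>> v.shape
(17,)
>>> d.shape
(3,)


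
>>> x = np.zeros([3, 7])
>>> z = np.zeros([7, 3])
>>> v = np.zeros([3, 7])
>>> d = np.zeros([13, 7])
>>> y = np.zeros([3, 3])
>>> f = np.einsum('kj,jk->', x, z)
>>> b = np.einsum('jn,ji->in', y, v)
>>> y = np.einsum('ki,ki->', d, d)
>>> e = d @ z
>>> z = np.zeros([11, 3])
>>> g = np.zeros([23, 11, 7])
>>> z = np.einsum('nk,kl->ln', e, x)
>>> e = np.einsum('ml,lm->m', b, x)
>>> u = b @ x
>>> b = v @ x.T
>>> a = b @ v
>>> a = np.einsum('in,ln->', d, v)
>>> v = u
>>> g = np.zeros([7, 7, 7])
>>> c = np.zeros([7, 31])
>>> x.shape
(3, 7)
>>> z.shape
(7, 13)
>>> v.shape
(7, 7)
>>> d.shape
(13, 7)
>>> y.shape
()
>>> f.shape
()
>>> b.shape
(3, 3)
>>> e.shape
(7,)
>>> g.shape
(7, 7, 7)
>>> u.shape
(7, 7)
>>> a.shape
()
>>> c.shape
(7, 31)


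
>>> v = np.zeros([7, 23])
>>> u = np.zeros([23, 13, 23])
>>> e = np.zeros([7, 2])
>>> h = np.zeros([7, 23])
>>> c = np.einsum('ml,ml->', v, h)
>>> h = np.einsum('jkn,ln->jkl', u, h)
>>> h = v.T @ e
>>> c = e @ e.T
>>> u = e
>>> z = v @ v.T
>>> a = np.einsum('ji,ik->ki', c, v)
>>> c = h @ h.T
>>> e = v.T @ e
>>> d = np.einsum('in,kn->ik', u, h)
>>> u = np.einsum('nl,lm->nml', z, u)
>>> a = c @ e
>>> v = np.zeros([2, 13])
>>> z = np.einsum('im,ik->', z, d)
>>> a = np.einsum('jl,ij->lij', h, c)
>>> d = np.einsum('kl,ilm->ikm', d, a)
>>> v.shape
(2, 13)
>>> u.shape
(7, 2, 7)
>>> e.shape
(23, 2)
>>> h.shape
(23, 2)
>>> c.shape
(23, 23)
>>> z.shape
()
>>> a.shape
(2, 23, 23)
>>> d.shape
(2, 7, 23)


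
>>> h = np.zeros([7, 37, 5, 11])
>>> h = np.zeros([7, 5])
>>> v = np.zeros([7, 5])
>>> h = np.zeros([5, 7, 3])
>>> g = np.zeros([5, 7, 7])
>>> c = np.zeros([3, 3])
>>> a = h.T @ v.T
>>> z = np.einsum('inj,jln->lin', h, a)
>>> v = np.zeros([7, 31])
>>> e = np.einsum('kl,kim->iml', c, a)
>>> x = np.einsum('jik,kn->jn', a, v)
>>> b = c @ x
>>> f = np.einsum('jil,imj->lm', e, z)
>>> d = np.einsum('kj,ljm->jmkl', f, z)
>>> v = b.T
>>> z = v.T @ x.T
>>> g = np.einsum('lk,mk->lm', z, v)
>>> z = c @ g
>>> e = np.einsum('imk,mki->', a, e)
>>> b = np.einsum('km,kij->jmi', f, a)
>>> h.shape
(5, 7, 3)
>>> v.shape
(31, 3)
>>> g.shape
(3, 31)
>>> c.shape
(3, 3)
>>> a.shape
(3, 7, 7)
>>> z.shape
(3, 31)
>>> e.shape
()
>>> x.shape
(3, 31)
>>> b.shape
(7, 5, 7)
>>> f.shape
(3, 5)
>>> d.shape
(5, 7, 3, 7)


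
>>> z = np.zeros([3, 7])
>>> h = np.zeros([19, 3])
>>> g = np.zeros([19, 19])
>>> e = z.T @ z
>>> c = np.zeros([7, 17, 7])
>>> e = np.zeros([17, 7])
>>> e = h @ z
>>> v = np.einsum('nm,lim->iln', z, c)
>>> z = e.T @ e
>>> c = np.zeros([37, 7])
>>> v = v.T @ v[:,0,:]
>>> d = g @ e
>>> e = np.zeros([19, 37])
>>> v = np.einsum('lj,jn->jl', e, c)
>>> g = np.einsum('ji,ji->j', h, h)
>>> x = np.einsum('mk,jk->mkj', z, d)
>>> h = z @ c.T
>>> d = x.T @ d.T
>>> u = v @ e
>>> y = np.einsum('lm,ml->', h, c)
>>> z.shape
(7, 7)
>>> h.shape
(7, 37)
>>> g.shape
(19,)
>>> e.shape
(19, 37)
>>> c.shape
(37, 7)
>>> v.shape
(37, 19)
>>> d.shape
(19, 7, 19)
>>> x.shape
(7, 7, 19)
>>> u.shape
(37, 37)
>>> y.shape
()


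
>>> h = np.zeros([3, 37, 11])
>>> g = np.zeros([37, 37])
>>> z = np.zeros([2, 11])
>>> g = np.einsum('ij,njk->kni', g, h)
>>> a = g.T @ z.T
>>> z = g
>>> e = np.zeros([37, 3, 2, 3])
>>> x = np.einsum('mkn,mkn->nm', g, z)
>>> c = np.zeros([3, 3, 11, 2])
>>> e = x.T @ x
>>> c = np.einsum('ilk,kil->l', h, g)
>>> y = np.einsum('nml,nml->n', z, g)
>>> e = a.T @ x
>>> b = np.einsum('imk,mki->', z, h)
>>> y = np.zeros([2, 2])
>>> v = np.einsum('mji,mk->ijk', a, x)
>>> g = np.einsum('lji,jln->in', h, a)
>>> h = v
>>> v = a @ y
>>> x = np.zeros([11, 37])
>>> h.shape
(2, 3, 11)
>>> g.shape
(11, 2)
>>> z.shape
(11, 3, 37)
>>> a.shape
(37, 3, 2)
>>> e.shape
(2, 3, 11)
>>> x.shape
(11, 37)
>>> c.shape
(37,)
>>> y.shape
(2, 2)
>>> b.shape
()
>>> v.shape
(37, 3, 2)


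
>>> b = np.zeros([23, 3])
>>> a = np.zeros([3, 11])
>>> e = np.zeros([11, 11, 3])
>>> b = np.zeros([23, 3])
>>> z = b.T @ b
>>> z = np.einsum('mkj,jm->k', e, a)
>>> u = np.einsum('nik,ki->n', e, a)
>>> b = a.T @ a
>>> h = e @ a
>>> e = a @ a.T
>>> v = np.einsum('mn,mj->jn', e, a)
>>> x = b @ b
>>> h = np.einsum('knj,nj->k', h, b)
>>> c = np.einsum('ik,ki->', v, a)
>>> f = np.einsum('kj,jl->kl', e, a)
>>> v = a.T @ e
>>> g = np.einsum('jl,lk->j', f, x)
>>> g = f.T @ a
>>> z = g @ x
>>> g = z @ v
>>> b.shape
(11, 11)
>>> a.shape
(3, 11)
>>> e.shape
(3, 3)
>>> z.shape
(11, 11)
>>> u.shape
(11,)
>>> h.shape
(11,)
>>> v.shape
(11, 3)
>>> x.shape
(11, 11)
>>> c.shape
()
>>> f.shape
(3, 11)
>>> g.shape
(11, 3)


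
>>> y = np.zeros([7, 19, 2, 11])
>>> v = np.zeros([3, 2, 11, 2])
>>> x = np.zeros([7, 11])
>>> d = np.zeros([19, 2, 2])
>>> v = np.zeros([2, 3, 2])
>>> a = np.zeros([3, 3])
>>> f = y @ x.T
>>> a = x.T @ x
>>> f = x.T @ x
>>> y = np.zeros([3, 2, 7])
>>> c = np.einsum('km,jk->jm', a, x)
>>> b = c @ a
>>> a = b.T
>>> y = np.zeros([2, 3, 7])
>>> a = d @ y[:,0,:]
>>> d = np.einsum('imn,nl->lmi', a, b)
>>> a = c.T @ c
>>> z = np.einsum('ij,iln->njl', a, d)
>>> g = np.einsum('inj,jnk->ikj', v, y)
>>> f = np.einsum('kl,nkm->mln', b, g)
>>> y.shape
(2, 3, 7)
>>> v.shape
(2, 3, 2)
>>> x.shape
(7, 11)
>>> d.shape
(11, 2, 19)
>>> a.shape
(11, 11)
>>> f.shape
(2, 11, 2)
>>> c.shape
(7, 11)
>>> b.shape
(7, 11)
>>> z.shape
(19, 11, 2)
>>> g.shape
(2, 7, 2)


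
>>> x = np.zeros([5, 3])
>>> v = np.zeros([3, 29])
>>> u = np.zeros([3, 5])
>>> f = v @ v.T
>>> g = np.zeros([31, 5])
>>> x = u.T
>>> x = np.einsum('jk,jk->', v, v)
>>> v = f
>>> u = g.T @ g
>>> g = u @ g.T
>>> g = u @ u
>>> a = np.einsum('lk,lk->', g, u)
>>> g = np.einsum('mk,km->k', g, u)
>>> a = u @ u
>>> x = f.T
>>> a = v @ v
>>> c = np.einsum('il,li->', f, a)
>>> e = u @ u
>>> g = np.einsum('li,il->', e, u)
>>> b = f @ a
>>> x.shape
(3, 3)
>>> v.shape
(3, 3)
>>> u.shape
(5, 5)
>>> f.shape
(3, 3)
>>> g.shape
()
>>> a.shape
(3, 3)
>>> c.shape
()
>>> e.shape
(5, 5)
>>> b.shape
(3, 3)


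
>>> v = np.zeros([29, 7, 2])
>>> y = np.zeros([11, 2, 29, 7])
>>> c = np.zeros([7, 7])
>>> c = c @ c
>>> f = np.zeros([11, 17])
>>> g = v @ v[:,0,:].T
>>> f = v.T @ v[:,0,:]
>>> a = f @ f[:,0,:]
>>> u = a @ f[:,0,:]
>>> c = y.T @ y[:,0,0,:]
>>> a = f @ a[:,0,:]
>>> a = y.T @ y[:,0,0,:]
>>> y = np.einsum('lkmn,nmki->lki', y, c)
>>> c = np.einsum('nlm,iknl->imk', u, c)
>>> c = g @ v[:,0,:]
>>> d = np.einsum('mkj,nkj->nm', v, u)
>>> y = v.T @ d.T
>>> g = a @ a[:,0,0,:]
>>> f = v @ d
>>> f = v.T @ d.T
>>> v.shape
(29, 7, 2)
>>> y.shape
(2, 7, 2)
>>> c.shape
(29, 7, 2)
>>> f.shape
(2, 7, 2)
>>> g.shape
(7, 29, 2, 7)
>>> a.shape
(7, 29, 2, 7)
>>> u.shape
(2, 7, 2)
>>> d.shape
(2, 29)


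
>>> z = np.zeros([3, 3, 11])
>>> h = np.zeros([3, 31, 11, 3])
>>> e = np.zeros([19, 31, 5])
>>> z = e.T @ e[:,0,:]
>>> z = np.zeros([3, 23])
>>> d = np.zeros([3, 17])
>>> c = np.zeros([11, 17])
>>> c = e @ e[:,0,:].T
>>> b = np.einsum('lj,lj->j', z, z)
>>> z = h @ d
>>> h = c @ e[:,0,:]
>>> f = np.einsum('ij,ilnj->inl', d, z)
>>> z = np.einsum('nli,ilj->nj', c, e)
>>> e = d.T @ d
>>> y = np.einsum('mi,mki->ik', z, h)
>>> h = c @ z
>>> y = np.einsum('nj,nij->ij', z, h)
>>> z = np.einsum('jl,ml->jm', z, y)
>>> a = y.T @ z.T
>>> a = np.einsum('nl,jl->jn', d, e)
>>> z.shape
(19, 31)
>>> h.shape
(19, 31, 5)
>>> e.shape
(17, 17)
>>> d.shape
(3, 17)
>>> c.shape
(19, 31, 19)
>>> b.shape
(23,)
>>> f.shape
(3, 11, 31)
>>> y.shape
(31, 5)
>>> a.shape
(17, 3)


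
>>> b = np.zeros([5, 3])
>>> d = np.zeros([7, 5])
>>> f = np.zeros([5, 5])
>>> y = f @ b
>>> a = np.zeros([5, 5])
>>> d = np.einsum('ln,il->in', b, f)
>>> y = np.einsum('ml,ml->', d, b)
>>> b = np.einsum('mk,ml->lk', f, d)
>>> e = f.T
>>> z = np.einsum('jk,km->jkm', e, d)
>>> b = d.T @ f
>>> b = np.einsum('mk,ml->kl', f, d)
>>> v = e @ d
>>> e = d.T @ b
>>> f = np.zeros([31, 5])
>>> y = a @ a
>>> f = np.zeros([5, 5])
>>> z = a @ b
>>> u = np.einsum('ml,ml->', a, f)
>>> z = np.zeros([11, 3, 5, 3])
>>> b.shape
(5, 3)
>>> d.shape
(5, 3)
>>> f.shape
(5, 5)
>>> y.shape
(5, 5)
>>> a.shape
(5, 5)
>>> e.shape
(3, 3)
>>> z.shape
(11, 3, 5, 3)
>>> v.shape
(5, 3)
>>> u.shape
()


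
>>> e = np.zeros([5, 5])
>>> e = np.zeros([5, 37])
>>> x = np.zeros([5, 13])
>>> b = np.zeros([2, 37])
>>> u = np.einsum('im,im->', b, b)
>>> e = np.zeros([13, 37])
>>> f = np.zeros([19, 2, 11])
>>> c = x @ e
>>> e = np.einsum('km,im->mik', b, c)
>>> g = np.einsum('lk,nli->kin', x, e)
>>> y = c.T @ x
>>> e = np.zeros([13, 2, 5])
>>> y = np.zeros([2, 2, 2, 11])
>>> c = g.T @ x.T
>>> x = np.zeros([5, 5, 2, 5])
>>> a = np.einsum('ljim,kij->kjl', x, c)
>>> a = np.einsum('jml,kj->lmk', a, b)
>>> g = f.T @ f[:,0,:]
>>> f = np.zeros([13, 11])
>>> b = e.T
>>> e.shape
(13, 2, 5)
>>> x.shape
(5, 5, 2, 5)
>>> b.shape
(5, 2, 13)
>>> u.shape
()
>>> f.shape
(13, 11)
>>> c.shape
(37, 2, 5)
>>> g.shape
(11, 2, 11)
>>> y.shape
(2, 2, 2, 11)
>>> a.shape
(5, 5, 2)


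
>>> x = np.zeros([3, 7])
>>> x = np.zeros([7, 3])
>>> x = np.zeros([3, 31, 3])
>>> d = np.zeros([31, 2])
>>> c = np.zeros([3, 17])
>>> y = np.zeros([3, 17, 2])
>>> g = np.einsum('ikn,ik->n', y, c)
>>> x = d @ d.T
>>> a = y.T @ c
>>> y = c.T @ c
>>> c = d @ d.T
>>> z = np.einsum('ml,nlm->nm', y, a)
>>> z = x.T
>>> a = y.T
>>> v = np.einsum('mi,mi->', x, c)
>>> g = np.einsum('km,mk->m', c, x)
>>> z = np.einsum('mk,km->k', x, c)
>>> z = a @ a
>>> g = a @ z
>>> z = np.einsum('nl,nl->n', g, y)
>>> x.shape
(31, 31)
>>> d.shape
(31, 2)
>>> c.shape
(31, 31)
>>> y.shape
(17, 17)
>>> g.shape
(17, 17)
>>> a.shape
(17, 17)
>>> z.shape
(17,)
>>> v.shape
()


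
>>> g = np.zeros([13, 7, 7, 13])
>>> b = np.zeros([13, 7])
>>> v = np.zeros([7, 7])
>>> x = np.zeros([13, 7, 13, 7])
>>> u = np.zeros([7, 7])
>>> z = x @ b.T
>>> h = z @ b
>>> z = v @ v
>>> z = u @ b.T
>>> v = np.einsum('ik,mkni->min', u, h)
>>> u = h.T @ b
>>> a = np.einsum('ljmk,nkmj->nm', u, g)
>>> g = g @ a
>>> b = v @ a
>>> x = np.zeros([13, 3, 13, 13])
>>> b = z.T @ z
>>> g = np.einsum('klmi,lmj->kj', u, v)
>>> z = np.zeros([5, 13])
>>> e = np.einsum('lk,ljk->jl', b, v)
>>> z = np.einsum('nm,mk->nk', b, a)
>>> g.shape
(7, 13)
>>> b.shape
(13, 13)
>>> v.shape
(13, 7, 13)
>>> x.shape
(13, 3, 13, 13)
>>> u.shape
(7, 13, 7, 7)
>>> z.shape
(13, 7)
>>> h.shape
(13, 7, 13, 7)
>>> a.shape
(13, 7)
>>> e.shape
(7, 13)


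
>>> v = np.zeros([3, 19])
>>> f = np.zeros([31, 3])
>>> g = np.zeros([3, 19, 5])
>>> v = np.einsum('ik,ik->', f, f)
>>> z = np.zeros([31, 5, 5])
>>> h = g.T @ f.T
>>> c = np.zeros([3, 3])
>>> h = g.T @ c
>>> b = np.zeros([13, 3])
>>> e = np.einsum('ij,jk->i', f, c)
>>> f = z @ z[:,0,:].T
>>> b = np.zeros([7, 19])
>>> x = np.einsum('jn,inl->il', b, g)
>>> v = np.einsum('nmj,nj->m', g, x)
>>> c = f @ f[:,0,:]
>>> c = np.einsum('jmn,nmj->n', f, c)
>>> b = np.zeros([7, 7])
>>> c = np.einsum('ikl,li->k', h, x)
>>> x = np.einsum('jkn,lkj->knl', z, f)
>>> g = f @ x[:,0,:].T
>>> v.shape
(19,)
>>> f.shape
(31, 5, 31)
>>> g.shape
(31, 5, 5)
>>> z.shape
(31, 5, 5)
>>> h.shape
(5, 19, 3)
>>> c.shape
(19,)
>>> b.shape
(7, 7)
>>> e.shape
(31,)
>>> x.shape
(5, 5, 31)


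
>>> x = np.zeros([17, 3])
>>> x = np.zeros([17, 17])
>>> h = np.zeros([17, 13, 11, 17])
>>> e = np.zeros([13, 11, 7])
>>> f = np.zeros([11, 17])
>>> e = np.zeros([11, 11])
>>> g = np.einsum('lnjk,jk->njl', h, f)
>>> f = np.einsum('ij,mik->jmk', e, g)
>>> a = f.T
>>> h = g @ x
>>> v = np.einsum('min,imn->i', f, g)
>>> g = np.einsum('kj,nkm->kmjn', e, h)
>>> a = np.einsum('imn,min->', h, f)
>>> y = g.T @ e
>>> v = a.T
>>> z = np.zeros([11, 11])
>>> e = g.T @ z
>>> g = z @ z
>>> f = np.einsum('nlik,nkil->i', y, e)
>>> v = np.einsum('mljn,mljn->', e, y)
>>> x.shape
(17, 17)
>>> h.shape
(13, 11, 17)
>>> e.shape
(13, 11, 17, 11)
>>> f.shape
(17,)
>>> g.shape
(11, 11)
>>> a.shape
()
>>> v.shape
()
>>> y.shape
(13, 11, 17, 11)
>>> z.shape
(11, 11)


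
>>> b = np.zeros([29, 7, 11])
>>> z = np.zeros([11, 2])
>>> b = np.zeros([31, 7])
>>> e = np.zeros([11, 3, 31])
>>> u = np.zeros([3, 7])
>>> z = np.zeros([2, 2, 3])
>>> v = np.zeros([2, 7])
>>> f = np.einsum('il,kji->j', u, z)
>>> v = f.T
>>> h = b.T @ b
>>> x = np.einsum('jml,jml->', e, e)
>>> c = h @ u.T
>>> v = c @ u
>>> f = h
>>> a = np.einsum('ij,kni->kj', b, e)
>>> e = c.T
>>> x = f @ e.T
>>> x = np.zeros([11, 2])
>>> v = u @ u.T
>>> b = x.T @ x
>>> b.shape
(2, 2)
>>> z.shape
(2, 2, 3)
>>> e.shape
(3, 7)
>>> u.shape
(3, 7)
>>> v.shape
(3, 3)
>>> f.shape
(7, 7)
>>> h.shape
(7, 7)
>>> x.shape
(11, 2)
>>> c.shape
(7, 3)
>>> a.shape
(11, 7)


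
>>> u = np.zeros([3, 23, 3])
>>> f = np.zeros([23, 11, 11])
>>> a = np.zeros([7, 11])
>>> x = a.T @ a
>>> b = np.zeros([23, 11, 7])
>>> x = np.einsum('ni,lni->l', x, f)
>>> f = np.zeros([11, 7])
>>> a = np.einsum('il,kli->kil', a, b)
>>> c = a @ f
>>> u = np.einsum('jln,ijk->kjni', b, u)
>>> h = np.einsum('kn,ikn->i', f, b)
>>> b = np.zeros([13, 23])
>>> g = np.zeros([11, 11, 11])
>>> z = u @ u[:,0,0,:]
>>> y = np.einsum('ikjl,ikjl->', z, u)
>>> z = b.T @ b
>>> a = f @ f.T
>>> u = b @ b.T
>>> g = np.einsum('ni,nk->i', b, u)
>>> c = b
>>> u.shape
(13, 13)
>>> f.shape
(11, 7)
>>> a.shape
(11, 11)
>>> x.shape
(23,)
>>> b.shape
(13, 23)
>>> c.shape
(13, 23)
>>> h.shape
(23,)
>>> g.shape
(23,)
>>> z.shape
(23, 23)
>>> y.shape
()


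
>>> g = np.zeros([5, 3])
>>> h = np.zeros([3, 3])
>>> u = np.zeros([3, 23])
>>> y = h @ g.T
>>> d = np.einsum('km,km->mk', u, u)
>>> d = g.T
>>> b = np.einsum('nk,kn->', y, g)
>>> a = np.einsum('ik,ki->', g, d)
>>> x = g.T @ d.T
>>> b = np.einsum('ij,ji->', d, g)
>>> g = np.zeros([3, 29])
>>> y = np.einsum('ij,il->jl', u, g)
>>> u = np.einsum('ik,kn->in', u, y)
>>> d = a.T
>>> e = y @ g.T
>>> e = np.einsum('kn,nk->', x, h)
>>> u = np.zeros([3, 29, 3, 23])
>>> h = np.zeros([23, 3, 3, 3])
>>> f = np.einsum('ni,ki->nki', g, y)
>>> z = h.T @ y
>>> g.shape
(3, 29)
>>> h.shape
(23, 3, 3, 3)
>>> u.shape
(3, 29, 3, 23)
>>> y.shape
(23, 29)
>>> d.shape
()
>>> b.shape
()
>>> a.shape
()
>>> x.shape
(3, 3)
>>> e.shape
()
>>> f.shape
(3, 23, 29)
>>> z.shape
(3, 3, 3, 29)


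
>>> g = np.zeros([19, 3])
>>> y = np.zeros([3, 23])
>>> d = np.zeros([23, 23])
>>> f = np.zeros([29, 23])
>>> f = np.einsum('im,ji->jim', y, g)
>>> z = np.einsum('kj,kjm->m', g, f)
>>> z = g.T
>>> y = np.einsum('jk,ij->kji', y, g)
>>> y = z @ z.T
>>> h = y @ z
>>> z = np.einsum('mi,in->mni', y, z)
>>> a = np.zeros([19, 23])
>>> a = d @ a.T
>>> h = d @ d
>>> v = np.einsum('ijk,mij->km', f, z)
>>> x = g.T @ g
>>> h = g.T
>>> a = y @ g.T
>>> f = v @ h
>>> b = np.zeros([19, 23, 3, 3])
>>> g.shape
(19, 3)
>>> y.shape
(3, 3)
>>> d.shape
(23, 23)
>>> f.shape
(23, 19)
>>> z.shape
(3, 19, 3)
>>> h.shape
(3, 19)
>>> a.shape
(3, 19)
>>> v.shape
(23, 3)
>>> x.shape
(3, 3)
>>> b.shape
(19, 23, 3, 3)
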